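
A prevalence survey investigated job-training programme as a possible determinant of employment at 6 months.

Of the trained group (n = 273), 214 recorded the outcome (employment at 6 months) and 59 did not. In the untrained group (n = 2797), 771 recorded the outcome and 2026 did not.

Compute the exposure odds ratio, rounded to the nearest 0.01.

From the description: a = 214, b = 59, c = 771, d = 2026.
OR = (a·d)/(b·c) = (214 × 2026) / (59 × 771) = 433564 / 45489 = 9.53118
The odds of employment at 6 months are about 9.53 times as high in the trained group.

9.53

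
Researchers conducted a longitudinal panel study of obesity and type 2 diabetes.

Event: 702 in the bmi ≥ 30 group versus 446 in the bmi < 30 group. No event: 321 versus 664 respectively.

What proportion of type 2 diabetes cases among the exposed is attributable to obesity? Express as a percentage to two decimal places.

From the description: a = 702, b = 321, c = 446, d = 664.
Risk in exposed = 702/1023 = 0.68622; risk in unexposed = 446/1110 = 0.40180.
RR = 0.68622/0.40180 = 1.70785
AR% = (RR − 1)/RR × 100 = (1.70785 − 1)/1.70785 × 100 = 41.4468%

41.45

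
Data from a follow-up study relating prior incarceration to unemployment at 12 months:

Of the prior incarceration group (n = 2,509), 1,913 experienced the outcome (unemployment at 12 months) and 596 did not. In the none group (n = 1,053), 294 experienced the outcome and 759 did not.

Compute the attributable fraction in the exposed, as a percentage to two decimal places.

63.38

From the description: a = 1913, b = 596, c = 294, d = 759.
Risk in exposed = 1913/2509 = 0.76246; risk in unexposed = 294/1053 = 0.27920.
RR = 0.76246/0.27920 = 2.73083
AR% = (RR − 1)/RR × 100 = (2.73083 − 1)/2.73083 × 100 = 63.3812%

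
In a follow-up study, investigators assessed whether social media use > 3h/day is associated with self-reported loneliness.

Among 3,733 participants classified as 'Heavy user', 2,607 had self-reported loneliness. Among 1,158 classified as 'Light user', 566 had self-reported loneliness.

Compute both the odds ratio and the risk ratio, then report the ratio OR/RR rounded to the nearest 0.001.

From the description: a = 2607, b = 1126, c = 566, d = 592.
OR = (2607·592)/(1126·566) = 1543344/637316 = 2.42163
Risk in exposed = 2607/3733 = 0.69837; risk in unexposed = 566/1158 = 0.48877; RR = 1.42881
OR/RR = 2.42163 / 1.42881 = 1.69486
The outcome is not rare, so the OR lies further from 1 than the RR.

1.695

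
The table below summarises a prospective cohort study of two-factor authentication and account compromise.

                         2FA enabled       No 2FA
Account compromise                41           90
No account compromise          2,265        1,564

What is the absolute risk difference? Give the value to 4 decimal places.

Reading the table with exposure as columns: a = 41 (2FA enabled, case), b = 2265 (2FA enabled, non-case), c = 90 (No 2FA, case), d = 1564.
Risk in exposed = 41/2306 = 0.017780; risk in unexposed = 90/1654 = 0.054414.
Risk difference = 0.017780 − 0.054414 = -0.036634

-0.0366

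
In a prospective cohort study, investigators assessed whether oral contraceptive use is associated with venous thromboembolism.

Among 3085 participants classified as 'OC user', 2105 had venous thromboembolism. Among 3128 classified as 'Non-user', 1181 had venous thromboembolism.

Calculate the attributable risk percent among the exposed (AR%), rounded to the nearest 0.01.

From the description: a = 2105, b = 980, c = 1181, d = 1947.
Risk in exposed = 2105/3085 = 0.68233; risk in unexposed = 1181/3128 = 0.37756.
RR = 0.68233/0.37756 = 1.80723
AR% = (RR − 1)/RR × 100 = (1.80723 − 1)/1.80723 × 100 = 44.6667%

44.67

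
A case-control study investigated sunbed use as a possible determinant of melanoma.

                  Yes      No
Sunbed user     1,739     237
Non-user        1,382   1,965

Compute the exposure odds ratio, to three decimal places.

10.433

Cells: a = 1739, b = 237, c = 1382, d = 1965.
OR = (a·d)/(b·c) = (1739 × 1965) / (237 × 1382) = 3417135 / 327534 = 10.43292
The odds of melanoma are about 10.43 times as high in the sunbed user group.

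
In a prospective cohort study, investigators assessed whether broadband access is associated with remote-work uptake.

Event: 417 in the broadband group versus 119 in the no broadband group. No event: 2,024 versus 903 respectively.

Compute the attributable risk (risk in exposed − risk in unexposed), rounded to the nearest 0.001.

0.054

From the description: a = 417, b = 2024, c = 119, d = 903.
Risk in exposed = 417/2441 = 0.170832; risk in unexposed = 119/1022 = 0.116438.
Risk difference = 0.170832 − 0.116438 = 0.054393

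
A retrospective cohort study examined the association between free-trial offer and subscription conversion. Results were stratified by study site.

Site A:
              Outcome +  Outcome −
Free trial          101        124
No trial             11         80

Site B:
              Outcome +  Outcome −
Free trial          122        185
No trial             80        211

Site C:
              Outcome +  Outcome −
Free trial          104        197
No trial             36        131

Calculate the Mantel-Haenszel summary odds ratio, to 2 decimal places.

OR_MH = Σ(aᵢdᵢ/nᵢ) / Σ(bᵢcᵢ/nᵢ), where nᵢ is the stratum total.
Stratum 1 (Site A): n = 316; a·d/n = 101·80/316 = 25.5696; b·c/n = 124·11/316 = 4.3165
Stratum 2 (Site B): n = 598; a·d/n = 122·211/598 = 43.0468; b·c/n = 185·80/598 = 24.7492
Stratum 3 (Site C): n = 468; a·d/n = 104·131/468 = 29.1111; b·c/n = 197·36/468 = 15.1538
OR_MH = (25.5696 + 43.0468 + 29.1111) / (4.3165 + 24.7492 + 15.1538) = 97.7276 / 44.2195 = 2.21006

2.21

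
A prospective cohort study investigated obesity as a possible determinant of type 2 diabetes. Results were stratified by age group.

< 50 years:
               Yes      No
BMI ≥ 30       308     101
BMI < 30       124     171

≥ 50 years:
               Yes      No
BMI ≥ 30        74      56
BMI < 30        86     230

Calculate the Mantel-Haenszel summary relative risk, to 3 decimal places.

1.869

RR_MH = Σ(aᵢ·n₀ᵢ/nᵢ) / Σ(cᵢ·n₁ᵢ/nᵢ), with n₁ᵢ = aᵢ+bᵢ (exposed), n₀ᵢ = cᵢ+dᵢ (unexposed), nᵢ = n₁ᵢ+n₀ᵢ.
Stratum 1 (< 50 years): n₁ = 409, n₀ = 295, n = 704; a·n₀/n = 308·295/704 = 129.0625; c·n₁/n = 124·409/704 = 72.0398
Stratum 2 (≥ 50 years): n₁ = 130, n₀ = 316, n = 446; a·n₀/n = 74·316/446 = 52.4305; c·n₁/n = 86·130/446 = 25.0673
RR_MH = (129.0625 + 52.4305) / (72.0398 + 25.0673) = 181.4930 / 97.1070 = 1.86900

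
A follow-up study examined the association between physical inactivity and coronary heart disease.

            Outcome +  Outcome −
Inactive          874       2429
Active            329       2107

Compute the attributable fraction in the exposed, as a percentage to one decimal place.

Cells: a = 874, b = 2429, c = 329, d = 2107.
Risk in exposed = 874/3303 = 0.26461; risk in unexposed = 329/2436 = 0.13506.
RR = 0.26461/0.13506 = 1.95922
AR% = (RR − 1)/RR × 100 = (1.95922 − 1)/1.95922 × 100 = 48.9594%

49.0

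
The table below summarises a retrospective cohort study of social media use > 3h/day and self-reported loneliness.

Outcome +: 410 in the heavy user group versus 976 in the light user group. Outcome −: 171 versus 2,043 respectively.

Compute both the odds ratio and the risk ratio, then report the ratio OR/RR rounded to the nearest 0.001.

From the description: a = 410, b = 171, c = 976, d = 2043.
OR = (410·2043)/(171·976) = 837630/166896 = 5.01887
Risk in exposed = 410/581 = 0.70568; risk in unexposed = 976/3019 = 0.32329; RR = 2.18284
OR/RR = 5.01887 / 2.18284 = 2.29925
The outcome is not rare, so the OR lies further from 1 than the RR.

2.299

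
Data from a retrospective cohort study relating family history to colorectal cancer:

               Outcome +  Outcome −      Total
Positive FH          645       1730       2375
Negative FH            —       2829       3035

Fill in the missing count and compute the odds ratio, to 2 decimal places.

The missing cell is in the unexposed row: 3035 − 2829 = 206.
So a = 645, b = 1730, c = 206, d = 2829.
OR = (a·d)/(b·c) = (645 × 2829) / (1730 × 206) = 1824705 / 356380 = 5.12011

5.12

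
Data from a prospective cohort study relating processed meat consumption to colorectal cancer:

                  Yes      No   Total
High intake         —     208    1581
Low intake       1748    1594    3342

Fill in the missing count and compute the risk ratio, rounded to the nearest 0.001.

1.660

The missing cell is in the exposed row: 1581 − 208 = 1373.
So a = 1373, b = 208, c = 1748, d = 1594.
RR = [a/(a+b)] / [c/(c+d)] = (1373/1581) / (1748/3342) = 0.86844/0.52304 = 1.66037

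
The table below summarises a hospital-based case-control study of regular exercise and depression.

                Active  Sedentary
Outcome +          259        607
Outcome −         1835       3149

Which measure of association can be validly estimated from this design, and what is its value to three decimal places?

0.732

Reading the table with exposure as columns: a = 259 (Active, case), b = 1835 (Active, non-case), c = 607 (Sedentary, case), d = 3149.
This is a hospital-based case-control study: participants were sampled on outcome status, so risks in the source population cannot be estimated directly — relative risk is not valid here. The odds ratio is the appropriate measure.
OR = (a·d)/(b·c) = (259 × 3149) / (1835 × 607) = 815591 / 1113845 = 0.73223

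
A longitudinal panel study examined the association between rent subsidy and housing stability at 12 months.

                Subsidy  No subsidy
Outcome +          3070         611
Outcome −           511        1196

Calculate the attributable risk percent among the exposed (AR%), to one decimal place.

Reading the table with exposure as columns: a = 3070 (Subsidy, case), b = 511 (Subsidy, non-case), c = 611 (No subsidy, case), d = 1196.
Risk in exposed = 3070/3581 = 0.85730; risk in unexposed = 611/1807 = 0.33813.
RR = 0.85730/0.33813 = 2.53543
AR% = (RR − 1)/RR × 100 = (2.53543 − 1)/2.53543 × 100 = 60.5589%

60.6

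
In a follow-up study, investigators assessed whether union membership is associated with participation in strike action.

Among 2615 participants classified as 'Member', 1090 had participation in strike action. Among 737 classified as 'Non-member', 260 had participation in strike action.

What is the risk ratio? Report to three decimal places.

1.182

From the description: a = 1090, b = 1525, c = 260, d = 477.
Risk in exposed = 1090/2615 = 0.41683; risk in unexposed = 260/737 = 0.35278.
RR = 0.41683 / 0.35278 = 1.18154
The risk among the exposed is 1.18 times that among the unexposed.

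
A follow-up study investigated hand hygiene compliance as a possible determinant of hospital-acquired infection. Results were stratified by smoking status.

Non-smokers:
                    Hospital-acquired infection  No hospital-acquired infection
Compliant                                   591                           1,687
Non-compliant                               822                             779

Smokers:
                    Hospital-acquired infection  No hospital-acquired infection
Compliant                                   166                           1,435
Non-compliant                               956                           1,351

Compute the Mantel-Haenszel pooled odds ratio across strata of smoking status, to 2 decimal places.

OR_MH = Σ(aᵢdᵢ/nᵢ) / Σ(bᵢcᵢ/nᵢ), where nᵢ is the stratum total.
Stratum 1 (Non-smokers): n = 3879; a·d/n = 591·779/3879 = 118.6875; b·c/n = 1687·822/3879 = 357.4927
Stratum 2 (Smokers): n = 3908; a·d/n = 166·1351/3908 = 57.3864; b·c/n = 1435·956/3908 = 351.0389
OR_MH = (118.6875 + 57.3864) / (357.4927 + 351.0389) = 176.0739 / 708.5315 = 0.24851

0.25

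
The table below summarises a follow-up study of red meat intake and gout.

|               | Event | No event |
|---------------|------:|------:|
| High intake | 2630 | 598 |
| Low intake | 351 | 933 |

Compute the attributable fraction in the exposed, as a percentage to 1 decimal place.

Cells: a = 2630, b = 598, c = 351, d = 933.
Risk in exposed = 2630/3228 = 0.81475; risk in unexposed = 351/1284 = 0.27336.
RR = 0.81475/0.27336 = 2.98044
AR% = (RR − 1)/RR × 100 = (2.98044 − 1)/2.98044 × 100 = 66.4479%

66.4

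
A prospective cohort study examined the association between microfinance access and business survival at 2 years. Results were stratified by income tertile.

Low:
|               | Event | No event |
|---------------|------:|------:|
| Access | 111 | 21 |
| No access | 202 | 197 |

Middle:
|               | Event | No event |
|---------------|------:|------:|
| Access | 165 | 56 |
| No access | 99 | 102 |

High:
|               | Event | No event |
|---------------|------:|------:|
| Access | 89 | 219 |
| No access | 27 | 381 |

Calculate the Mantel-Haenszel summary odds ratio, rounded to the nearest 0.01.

OR_MH = Σ(aᵢdᵢ/nᵢ) / Σ(bᵢcᵢ/nᵢ), where nᵢ is the stratum total.
Stratum 1 (Low): n = 531; a·d/n = 111·197/531 = 41.1808; b·c/n = 21·202/531 = 7.9887
Stratum 2 (Middle): n = 422; a·d/n = 165·102/422 = 39.8815; b·c/n = 56·99/422 = 13.1374
Stratum 3 (High): n = 716; a·d/n = 89·381/716 = 47.3589; b·c/n = 219·27/716 = 8.2584
OR_MH = (41.1808 + 39.8815 + 47.3589) / (7.9887 + 13.1374 + 8.2584) = 128.4212 / 29.3845 = 4.37037

4.37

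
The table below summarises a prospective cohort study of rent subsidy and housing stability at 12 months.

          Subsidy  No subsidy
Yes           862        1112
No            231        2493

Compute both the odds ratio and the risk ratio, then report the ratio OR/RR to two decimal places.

Reading the table with exposure as columns: a = 862 (Subsidy, case), b = 231 (Subsidy, non-case), c = 1112 (No subsidy, case), d = 2493.
OR = (862·2493)/(231·1112) = 2148966/256872 = 8.36590
Risk in exposed = 862/1093 = 0.78866; risk in unexposed = 1112/3605 = 0.30846; RR = 2.55675
OR/RR = 8.36590 / 2.55675 = 3.27209
The outcome is not rare, so the OR lies further from 1 than the RR.

3.27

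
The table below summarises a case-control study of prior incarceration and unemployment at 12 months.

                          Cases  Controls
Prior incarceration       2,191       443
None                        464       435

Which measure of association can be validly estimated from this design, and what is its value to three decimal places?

Cells: a = 2191, b = 443, c = 464, d = 435.
This is a case-control study: participants were sampled on outcome status, so risks in the source population cannot be estimated directly — relative risk is not valid here. The odds ratio is the appropriate measure.
OR = (a·d)/(b·c) = (2191 × 435) / (443 × 464) = 953085 / 205552 = 4.63671

4.637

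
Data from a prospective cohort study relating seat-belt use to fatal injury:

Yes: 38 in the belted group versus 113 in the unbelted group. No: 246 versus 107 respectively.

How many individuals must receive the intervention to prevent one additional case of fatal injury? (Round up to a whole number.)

3

Risk in treated group = 38/284 = 0.13380; risk in control = 113/220 = 0.51364.
Absolute risk reduction = 0.51364 − 0.13380 = 0.37983
NNT = 1 / ARR = 1 / 0.37983 = 2.633 → round up → 3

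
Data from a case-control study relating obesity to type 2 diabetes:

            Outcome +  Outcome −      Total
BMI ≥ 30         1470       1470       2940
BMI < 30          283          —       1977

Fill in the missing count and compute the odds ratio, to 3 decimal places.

The missing cell is in the unexposed row: 1977 − 283 = 1694.
So a = 1470, b = 1470, c = 283, d = 1694.
OR = (a·d)/(b·c) = (1470 × 1694) / (1470 × 283) = 2490180 / 416010 = 5.98587

5.986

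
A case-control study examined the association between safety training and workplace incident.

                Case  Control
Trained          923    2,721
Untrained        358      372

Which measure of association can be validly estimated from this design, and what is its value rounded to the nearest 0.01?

0.35

Cells: a = 923, b = 2721, c = 358, d = 372.
This is a case-control study: participants were sampled on outcome status, so risks in the source population cannot be estimated directly — relative risk is not valid here. The odds ratio is the appropriate measure.
OR = (a·d)/(b·c) = (923 × 372) / (2721 × 358) = 343356 / 974118 = 0.35248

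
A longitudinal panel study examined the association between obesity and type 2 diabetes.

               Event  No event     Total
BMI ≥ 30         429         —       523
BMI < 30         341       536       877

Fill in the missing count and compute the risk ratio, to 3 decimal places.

2.110

The missing cell is in the exposed row: 523 − 429 = 94.
So a = 429, b = 94, c = 341, d = 536.
RR = [a/(a+b)] / [c/(c+d)] = (429/523) / (341/877) = 0.82027/0.38883 = 2.10960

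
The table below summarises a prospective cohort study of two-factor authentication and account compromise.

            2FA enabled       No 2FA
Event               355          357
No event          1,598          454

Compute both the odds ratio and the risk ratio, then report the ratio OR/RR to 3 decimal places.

0.684

Reading the table with exposure as columns: a = 355 (2FA enabled, case), b = 1598 (2FA enabled, non-case), c = 357 (No 2FA, case), d = 454.
OR = (355·454)/(1598·357) = 161170/570486 = 0.28251
Risk in exposed = 355/1953 = 0.18177; risk in unexposed = 357/811 = 0.44020; RR = 0.41293
OR/RR = 0.28251 / 0.41293 = 0.68416
The outcome is not rare, so the OR lies further from 1 than the RR.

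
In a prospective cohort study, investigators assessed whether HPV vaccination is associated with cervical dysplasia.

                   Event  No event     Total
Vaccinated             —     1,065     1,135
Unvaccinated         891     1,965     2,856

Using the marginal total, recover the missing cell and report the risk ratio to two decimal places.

The missing cell is in the exposed row: 1135 − 1065 = 70.
So a = 70, b = 1065, c = 891, d = 1965.
RR = [a/(a+b)] / [c/(c+d)] = (70/1135) / (891/2856) = 0.06167/0.31197 = 0.19769

0.20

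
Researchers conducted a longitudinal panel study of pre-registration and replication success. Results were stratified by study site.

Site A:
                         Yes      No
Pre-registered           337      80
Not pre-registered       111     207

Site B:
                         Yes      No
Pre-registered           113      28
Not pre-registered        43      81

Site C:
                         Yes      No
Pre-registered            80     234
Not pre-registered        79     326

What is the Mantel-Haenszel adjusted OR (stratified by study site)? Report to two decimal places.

3.91

OR_MH = Σ(aᵢdᵢ/nᵢ) / Σ(bᵢcᵢ/nᵢ), where nᵢ is the stratum total.
Stratum 1 (Site A): n = 735; a·d/n = 337·207/735 = 94.9102; b·c/n = 80·111/735 = 12.0816
Stratum 2 (Site B): n = 265; a·d/n = 113·81/265 = 34.5396; b·c/n = 28·43/265 = 4.5434
Stratum 3 (Site C): n = 719; a·d/n = 80·326/719 = 36.2726; b·c/n = 234·79/719 = 25.7107
OR_MH = (94.9102 + 34.5396 + 36.2726) / (12.0816 + 4.5434 + 25.7107) = 165.7224 / 42.3357 = 3.91448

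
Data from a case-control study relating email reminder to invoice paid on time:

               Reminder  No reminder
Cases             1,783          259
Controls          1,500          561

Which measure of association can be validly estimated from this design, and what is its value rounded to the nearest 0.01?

2.57

Reading the table with exposure as columns: a = 1783 (Reminder, case), b = 1500 (Reminder, non-case), c = 259 (No reminder, case), d = 561.
This is a case-control study: participants were sampled on outcome status, so risks in the source population cannot be estimated directly — relative risk is not valid here. The odds ratio is the appropriate measure.
OR = (a·d)/(b·c) = (1783 × 561) / (1500 × 259) = 1000263 / 388500 = 2.57468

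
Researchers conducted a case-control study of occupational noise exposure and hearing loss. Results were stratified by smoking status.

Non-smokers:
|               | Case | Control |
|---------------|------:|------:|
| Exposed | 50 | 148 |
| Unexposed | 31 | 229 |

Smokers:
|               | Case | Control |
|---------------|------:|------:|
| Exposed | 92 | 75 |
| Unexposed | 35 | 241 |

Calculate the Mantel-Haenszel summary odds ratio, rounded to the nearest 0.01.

4.71

OR_MH = Σ(aᵢdᵢ/nᵢ) / Σ(bᵢcᵢ/nᵢ), where nᵢ is the stratum total.
Stratum 1 (Non-smokers): n = 458; a·d/n = 50·229/458 = 25.0000; b·c/n = 148·31/458 = 10.0175
Stratum 2 (Smokers): n = 443; a·d/n = 92·241/443 = 50.0497; b·c/n = 75·35/443 = 5.9255
OR_MH = (25.0000 + 50.0497) / (10.0175 + 5.9255) = 75.0497 / 15.9430 = 4.70738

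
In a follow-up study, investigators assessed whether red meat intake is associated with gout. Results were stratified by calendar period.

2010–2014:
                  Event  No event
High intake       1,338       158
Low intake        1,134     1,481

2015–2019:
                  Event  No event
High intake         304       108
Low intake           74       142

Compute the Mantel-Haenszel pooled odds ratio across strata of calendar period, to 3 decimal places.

OR_MH = Σ(aᵢdᵢ/nᵢ) / Σ(bᵢcᵢ/nᵢ), where nᵢ is the stratum total.
Stratum 1 (2010–2014): n = 4111; a·d/n = 1338·1481/4111 = 482.0185; b·c/n = 158·1134/4111 = 43.5836
Stratum 2 (2015–2019): n = 628; a·d/n = 304·142/628 = 68.7389; b·c/n = 108·74/628 = 12.7261
OR_MH = (482.0185 + 68.7389) / (43.5836 + 12.7261) = 550.7573 / 56.3097 = 9.78087

9.781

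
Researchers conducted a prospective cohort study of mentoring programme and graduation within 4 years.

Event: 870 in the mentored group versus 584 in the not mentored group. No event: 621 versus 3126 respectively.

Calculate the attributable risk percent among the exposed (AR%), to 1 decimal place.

From the description: a = 870, b = 621, c = 584, d = 3126.
Risk in exposed = 870/1491 = 0.58350; risk in unexposed = 584/3710 = 0.15741.
RR = 0.58350/0.15741 = 3.70683
AR% = (RR − 1)/RR × 100 = (3.70683 − 1)/3.70683 × 100 = 73.0228%

73.0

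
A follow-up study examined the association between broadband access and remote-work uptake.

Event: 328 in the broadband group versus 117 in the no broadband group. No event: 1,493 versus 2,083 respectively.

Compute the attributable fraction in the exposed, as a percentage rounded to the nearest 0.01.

70.47

From the description: a = 328, b = 1493, c = 117, d = 2083.
Risk in exposed = 328/1821 = 0.18012; risk in unexposed = 117/2200 = 0.05318.
RR = 0.18012/0.05318 = 3.38689
AR% = (RR − 1)/RR × 100 = (3.38689 − 1)/3.38689 × 100 = 70.4744%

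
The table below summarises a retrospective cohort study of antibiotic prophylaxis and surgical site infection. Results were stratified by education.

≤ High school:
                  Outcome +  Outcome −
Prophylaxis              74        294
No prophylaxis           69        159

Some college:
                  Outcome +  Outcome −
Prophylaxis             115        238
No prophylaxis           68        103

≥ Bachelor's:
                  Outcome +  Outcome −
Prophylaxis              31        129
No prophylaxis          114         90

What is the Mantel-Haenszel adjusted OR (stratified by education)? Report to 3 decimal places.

OR_MH = Σ(aᵢdᵢ/nᵢ) / Σ(bᵢcᵢ/nᵢ), where nᵢ is the stratum total.
Stratum 1 (≤ High school): n = 596; a·d/n = 74·159/596 = 19.7416; b·c/n = 294·69/596 = 34.0369
Stratum 2 (Some college): n = 524; a·d/n = 115·103/524 = 22.6050; b·c/n = 238·68/524 = 30.8855
Stratum 3 (≥ Bachelor's): n = 364; a·d/n = 31·90/364 = 7.6648; b·c/n = 129·114/364 = 40.4011
OR_MH = (19.7416 + 22.6050 + 7.6648) / (34.0369 + 30.8855 + 40.4011) = 50.0114 / 105.3235 = 0.47484

0.475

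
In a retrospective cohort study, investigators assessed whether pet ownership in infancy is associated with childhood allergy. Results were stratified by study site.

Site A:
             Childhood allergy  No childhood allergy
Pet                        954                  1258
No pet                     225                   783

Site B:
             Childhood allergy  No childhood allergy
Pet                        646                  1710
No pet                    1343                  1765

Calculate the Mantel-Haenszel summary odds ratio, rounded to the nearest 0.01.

0.87

OR_MH = Σ(aᵢdᵢ/nᵢ) / Σ(bᵢcᵢ/nᵢ), where nᵢ is the stratum total.
Stratum 1 (Site A): n = 3220; a·d/n = 954·783/3220 = 231.9820; b·c/n = 1258·225/3220 = 87.9037
Stratum 2 (Site B): n = 5464; a·d/n = 646·1765/5464 = 208.6731; b·c/n = 1710·1343/5464 = 420.3020
OR_MH = (231.9820 + 208.6731) / (87.9037 + 420.3020) = 440.6551 / 508.2057 = 0.86708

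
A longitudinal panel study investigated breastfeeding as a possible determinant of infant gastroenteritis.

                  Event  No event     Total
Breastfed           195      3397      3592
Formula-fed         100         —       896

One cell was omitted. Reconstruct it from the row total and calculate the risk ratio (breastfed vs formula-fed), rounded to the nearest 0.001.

0.486

The missing cell is in the unexposed row: 896 − 100 = 796.
So a = 195, b = 3397, c = 100, d = 796.
RR = [a/(a+b)] / [c/(c+d)] = (195/3592) / (100/896) = 0.05429/0.11161 = 0.48641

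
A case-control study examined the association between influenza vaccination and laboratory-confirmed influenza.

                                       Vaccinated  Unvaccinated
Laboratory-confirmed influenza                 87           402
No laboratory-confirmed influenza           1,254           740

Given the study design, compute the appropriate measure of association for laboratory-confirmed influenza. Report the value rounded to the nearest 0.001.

Reading the table with exposure as columns: a = 87 (Vaccinated, case), b = 1254 (Vaccinated, non-case), c = 402 (Unvaccinated, case), d = 740.
This is a case-control study: participants were sampled on outcome status, so risks in the source population cannot be estimated directly — relative risk is not valid here. The odds ratio is the appropriate measure.
OR = (a·d)/(b·c) = (87 × 740) / (1254 × 402) = 64380 / 504108 = 0.12771

0.128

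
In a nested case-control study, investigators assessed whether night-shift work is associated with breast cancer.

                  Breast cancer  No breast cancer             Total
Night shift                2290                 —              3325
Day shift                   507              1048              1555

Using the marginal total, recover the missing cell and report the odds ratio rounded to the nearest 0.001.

4.573

The missing cell is in the exposed row: 3325 − 2290 = 1035.
So a = 2290, b = 1035, c = 507, d = 1048.
OR = (a·d)/(b·c) = (2290 × 1048) / (1035 × 507) = 2399920 / 524745 = 4.57350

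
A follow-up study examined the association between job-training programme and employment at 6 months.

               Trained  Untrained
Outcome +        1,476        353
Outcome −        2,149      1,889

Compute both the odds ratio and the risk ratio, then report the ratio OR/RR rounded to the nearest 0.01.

1.42

Reading the table with exposure as columns: a = 1476 (Trained, case), b = 2149 (Trained, non-case), c = 353 (Untrained, case), d = 1889.
OR = (1476·1889)/(2149·353) = 2788164/758597 = 3.67542
Risk in exposed = 1476/3625 = 0.40717; risk in unexposed = 353/2242 = 0.15745; RR = 2.58606
OR/RR = 3.67542 / 2.58606 = 1.42124
The outcome is not rare, so the OR lies further from 1 than the RR.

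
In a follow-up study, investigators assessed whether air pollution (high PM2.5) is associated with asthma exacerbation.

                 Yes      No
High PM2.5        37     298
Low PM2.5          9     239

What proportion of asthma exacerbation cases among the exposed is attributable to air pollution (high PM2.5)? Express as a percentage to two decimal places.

67.14

Cells: a = 37, b = 298, c = 9, d = 239.
Risk in exposed = 37/335 = 0.11045; risk in unexposed = 9/248 = 0.03629.
RR = 0.11045/0.03629 = 3.04345
AR% = (RR − 1)/RR × 100 = (3.04345 − 1)/3.04345 × 100 = 67.1425%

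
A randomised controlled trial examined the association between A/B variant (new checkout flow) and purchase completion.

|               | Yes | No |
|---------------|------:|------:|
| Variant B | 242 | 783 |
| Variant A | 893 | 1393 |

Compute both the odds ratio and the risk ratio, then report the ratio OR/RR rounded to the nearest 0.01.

0.80

Cells: a = 242, b = 783, c = 893, d = 1393.
OR = (242·1393)/(783·893) = 337106/699219 = 0.48212
Risk in exposed = 242/1025 = 0.23610; risk in unexposed = 893/2286 = 0.39064; RR = 0.60439
OR/RR = 0.48212 / 0.60439 = 0.79770
The outcome is not rare, so the OR lies further from 1 than the RR.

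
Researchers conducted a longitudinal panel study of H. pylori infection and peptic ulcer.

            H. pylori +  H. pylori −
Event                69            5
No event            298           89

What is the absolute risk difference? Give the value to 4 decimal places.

0.1348

Reading the table with exposure as columns: a = 69 (H. pylori +, case), b = 298 (H. pylori +, non-case), c = 5 (H. pylori −, case), d = 89.
Risk in exposed = 69/367 = 0.188011; risk in unexposed = 5/94 = 0.053191.
Risk difference = 0.188011 − 0.053191 = 0.134819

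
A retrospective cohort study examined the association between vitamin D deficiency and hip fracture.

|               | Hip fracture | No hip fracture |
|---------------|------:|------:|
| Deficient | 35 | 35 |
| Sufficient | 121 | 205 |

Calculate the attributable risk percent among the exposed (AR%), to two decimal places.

25.77

Cells: a = 35, b = 35, c = 121, d = 205.
Risk in exposed = 35/70 = 0.50000; risk in unexposed = 121/326 = 0.37117.
RR = 0.50000/0.37117 = 1.34711
AR% = (RR − 1)/RR × 100 = (1.34711 − 1)/1.34711 × 100 = 25.7669%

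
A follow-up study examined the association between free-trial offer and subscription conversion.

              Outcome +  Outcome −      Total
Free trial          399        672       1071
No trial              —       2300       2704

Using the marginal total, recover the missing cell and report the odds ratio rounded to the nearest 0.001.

The missing cell is in the unexposed row: 2704 − 2300 = 404.
So a = 399, b = 672, c = 404, d = 2300.
OR = (a·d)/(b·c) = (399 × 2300) / (672 × 404) = 917700 / 271488 = 3.38026

3.380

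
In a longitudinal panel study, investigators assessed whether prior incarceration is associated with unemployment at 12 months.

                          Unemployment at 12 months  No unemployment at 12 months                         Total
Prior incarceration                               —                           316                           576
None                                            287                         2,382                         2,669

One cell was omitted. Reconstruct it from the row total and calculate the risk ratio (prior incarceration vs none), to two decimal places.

4.20

The missing cell is in the exposed row: 576 − 316 = 260.
So a = 260, b = 316, c = 287, d = 2382.
RR = [a/(a+b)] / [c/(c+d)] = (260/576) / (287/2669) = 0.45139/0.10753 = 4.19776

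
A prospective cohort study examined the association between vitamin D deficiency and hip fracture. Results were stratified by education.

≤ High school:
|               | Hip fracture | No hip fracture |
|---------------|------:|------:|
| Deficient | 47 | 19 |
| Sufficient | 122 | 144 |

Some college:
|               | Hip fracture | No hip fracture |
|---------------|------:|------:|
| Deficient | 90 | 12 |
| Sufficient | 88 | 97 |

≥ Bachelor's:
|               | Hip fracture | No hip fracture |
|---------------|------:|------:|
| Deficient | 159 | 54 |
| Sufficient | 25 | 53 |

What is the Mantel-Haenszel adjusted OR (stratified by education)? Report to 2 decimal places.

OR_MH = Σ(aᵢdᵢ/nᵢ) / Σ(bᵢcᵢ/nᵢ), where nᵢ is the stratum total.
Stratum 1 (≤ High school): n = 332; a·d/n = 47·144/332 = 20.3855; b·c/n = 19·122/332 = 6.9819
Stratum 2 (Some college): n = 287; a·d/n = 90·97/287 = 30.4181; b·c/n = 12·88/287 = 3.6794
Stratum 3 (≥ Bachelor's): n = 291; a·d/n = 159·53/291 = 28.9588; b·c/n = 54·25/291 = 4.6392
OR_MH = (20.3855 + 30.4181 + 28.9588) / (6.9819 + 3.6794 + 4.6392) = 79.7624 / 15.3005 = 5.21304

5.21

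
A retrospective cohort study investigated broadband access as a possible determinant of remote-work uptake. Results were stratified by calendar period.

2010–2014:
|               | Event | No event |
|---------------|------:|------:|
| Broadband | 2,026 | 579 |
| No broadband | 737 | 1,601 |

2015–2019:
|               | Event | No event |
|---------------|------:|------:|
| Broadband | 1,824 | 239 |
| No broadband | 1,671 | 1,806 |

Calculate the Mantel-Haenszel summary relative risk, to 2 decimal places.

RR_MH = Σ(aᵢ·n₀ᵢ/nᵢ) / Σ(cᵢ·n₁ᵢ/nᵢ), with n₁ᵢ = aᵢ+bᵢ (exposed), n₀ᵢ = cᵢ+dᵢ (unexposed), nᵢ = n₁ᵢ+n₀ᵢ.
Stratum 1 (2010–2014): n₁ = 2605, n₀ = 2338, n = 4943; a·n₀/n = 2026·2338/4943 = 958.2820; c·n₁/n = 737·2605/4943 = 388.4048
Stratum 2 (2015–2019): n₁ = 2063, n₀ = 3477, n = 5540; a·n₀/n = 1824·3477/5540 = 1144.7740; c·n₁/n = 1671·2063/5540 = 622.2514
RR_MH = (958.2820 + 1144.7740) / (388.4048 + 622.2514) = 2103.0560 / 1010.6563 = 2.08088

2.08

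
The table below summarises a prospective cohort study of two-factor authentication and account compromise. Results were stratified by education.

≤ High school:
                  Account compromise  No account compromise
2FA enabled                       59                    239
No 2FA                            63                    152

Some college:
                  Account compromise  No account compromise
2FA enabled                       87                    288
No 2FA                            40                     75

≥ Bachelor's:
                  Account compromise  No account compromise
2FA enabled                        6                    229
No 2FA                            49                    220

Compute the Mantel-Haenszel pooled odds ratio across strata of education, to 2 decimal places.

OR_MH = Σ(aᵢdᵢ/nᵢ) / Σ(bᵢcᵢ/nᵢ), where nᵢ is the stratum total.
Stratum 1 (≤ High school): n = 513; a·d/n = 59·152/513 = 17.4815; b·c/n = 239·63/513 = 29.3509
Stratum 2 (Some college): n = 490; a·d/n = 87·75/490 = 13.3163; b·c/n = 288·40/490 = 23.5102
Stratum 3 (≥ Bachelor's): n = 504; a·d/n = 6·220/504 = 2.6190; b·c/n = 229·49/504 = 22.2639
OR_MH = (17.4815 + 13.3163 + 2.6190) / (29.3509 + 23.5102 + 22.2639) = 33.4169 / 75.1250 = 0.44482

0.44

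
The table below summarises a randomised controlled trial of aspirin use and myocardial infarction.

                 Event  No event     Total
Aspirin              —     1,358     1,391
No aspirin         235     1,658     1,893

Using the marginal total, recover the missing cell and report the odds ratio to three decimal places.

The missing cell is in the exposed row: 1391 − 1358 = 33.
So a = 33, b = 1358, c = 235, d = 1658.
OR = (a·d)/(b·c) = (33 × 1658) / (1358 × 235) = 54714 / 319130 = 0.17145

0.171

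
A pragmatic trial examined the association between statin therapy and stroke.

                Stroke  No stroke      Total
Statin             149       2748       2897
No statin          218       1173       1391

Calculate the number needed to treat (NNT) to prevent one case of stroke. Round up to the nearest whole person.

Risk in treated group = 149/2897 = 0.05143; risk in control = 218/1391 = 0.15672.
Absolute risk reduction = 0.15672 − 0.05143 = 0.10529
NNT = 1 / ARR = 1 / 0.10529 = 9.498 → round up → 10

10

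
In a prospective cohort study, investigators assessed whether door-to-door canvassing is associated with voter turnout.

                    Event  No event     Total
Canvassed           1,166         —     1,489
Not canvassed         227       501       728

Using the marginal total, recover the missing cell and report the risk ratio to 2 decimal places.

The missing cell is in the exposed row: 1489 − 1166 = 323.
So a = 1166, b = 323, c = 227, d = 501.
RR = [a/(a+b)] / [c/(c+d)] = (1166/1489) / (227/728) = 0.78308/0.31181 = 2.51136

2.51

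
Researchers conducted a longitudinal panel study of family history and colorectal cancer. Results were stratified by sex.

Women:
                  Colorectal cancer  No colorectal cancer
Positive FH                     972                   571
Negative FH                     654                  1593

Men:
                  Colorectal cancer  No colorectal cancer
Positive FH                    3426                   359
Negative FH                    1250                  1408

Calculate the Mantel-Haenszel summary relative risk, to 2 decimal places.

RR_MH = Σ(aᵢ·n₀ᵢ/nᵢ) / Σ(cᵢ·n₁ᵢ/nᵢ), with n₁ᵢ = aᵢ+bᵢ (exposed), n₀ᵢ = cᵢ+dᵢ (unexposed), nᵢ = n₁ᵢ+n₀ᵢ.
Stratum 1 (Women): n₁ = 1543, n₀ = 2247, n = 3790; a·n₀/n = 972·2247/3790 = 576.2755; c·n₁/n = 654·1543/3790 = 266.2591
Stratum 2 (Men): n₁ = 3785, n₀ = 2658, n = 6443; a·n₀/n = 3426·2658/6443 = 1413.3646; c·n₁/n = 1250·3785/6443 = 734.3241
RR_MH = (576.2755 + 1413.3646) / (266.2591 + 734.3241) = 1989.6400 / 1000.5832 = 1.98848

1.99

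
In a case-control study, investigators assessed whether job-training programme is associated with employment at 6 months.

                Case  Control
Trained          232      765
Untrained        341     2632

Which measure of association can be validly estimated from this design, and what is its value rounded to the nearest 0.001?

Cells: a = 232, b = 765, c = 341, d = 2632.
This is a case-control study: participants were sampled on outcome status, so risks in the source population cannot be estimated directly — relative risk is not valid here. The odds ratio is the appropriate measure.
OR = (a·d)/(b·c) = (232 × 2632) / (765 × 341) = 610624 / 260865 = 2.34077

2.341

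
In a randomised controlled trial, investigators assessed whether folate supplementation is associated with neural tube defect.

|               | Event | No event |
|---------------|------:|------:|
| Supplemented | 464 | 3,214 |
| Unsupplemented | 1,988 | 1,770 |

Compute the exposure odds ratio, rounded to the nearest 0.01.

Cells: a = 464, b = 3214, c = 1988, d = 1770.
OR = (a·d)/(b·c) = (464 × 1770) / (3214 × 1988) = 821280 / 6389432 = 0.12854
Exposure is associated with lower odds of neural tube defect (OR = 0.13 < 1).

0.13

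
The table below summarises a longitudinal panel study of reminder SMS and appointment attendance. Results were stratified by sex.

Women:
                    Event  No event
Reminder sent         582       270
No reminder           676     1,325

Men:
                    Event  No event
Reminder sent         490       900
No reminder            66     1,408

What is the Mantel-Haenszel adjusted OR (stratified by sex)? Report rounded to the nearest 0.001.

6.034

OR_MH = Σ(aᵢdᵢ/nᵢ) / Σ(bᵢcᵢ/nᵢ), where nᵢ is the stratum total.
Stratum 1 (Women): n = 2853; a·d/n = 582·1325/2853 = 270.2944; b·c/n = 270·676/2853 = 63.9748
Stratum 2 (Men): n = 2864; a·d/n = 490·1408/2864 = 240.8939; b·c/n = 900·66/2864 = 20.7402
OR_MH = (270.2944 + 240.8939) / (63.9748 + 20.7402) = 511.1883 / 84.7150 = 6.03421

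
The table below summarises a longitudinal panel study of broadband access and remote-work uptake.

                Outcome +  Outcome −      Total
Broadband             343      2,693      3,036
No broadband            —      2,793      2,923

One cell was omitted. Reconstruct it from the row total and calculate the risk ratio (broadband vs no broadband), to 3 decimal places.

The missing cell is in the unexposed row: 2923 − 2793 = 130.
So a = 343, b = 2693, c = 130, d = 2793.
RR = [a/(a+b)] / [c/(c+d)] = (343/3036) / (130/2923) = 0.11298/0.04447 = 2.54026

2.540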